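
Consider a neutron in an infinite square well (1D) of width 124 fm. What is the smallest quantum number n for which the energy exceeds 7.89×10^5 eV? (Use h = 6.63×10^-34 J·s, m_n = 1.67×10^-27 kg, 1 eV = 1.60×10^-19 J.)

E_1 = h²/(8m_nL²) = 2.140×10^-15 J = 1.338×10^4 eV.
Need n² > 7.89×10^5/1.338×10^4 = 58.97, i.e. n > 7.679.
The smallest integer satisfying this is n = 8.

n = 8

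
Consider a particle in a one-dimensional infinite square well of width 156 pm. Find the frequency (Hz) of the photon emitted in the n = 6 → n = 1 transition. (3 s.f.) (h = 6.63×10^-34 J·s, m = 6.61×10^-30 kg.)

f = 1.80×10^16 Hz

E_1 = h²/(8mL²) = 3.416×10^-19 J and ΔE = (6² − 1²)E_1 = 1.196×10^-17 J.
f = ΔE/h = 1.196×10^-17/6.63×10^-34 = 1.80×10^16 Hz.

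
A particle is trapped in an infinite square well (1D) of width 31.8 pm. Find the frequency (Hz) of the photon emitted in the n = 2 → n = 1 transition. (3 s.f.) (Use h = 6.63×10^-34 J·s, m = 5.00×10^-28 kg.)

E_1 = h²/(8mL²) = 1.087×10^-19 J and ΔE = (2² − 1²)E_1 = 3.261×10^-19 J.
f = ΔE/h = 3.261×10^-19/6.63×10^-34 = 4.92×10^14 Hz.

f = 4.92×10^14 Hz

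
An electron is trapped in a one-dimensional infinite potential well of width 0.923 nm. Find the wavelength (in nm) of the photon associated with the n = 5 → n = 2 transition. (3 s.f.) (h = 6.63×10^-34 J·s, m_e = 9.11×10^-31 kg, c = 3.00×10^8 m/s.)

E_1 = h²/(8m_eL²) = 7.080×10^-20 J, so ΔE = (5² − 2²)E_1 = 1.487×10^-18 J.
λ = hc/ΔE = (6.63×10^-34·3.00×10^8)/1.487×10^-18 = 1.34×10^-7 m = 134 nm.

λ = 134 nm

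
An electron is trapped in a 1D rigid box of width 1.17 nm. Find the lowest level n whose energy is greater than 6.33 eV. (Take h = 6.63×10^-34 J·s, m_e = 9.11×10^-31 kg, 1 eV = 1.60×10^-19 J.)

n = 5

E_1 = h²/(8m_eL²) = 4.406×10^-20 J = 0.2754 eV.
Need n² > 6.33/0.2754 = 22.98, i.e. n > 4.794.
The smallest integer satisfying this is n = 5.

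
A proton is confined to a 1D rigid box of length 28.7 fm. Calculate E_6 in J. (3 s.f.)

E_6 = 1.43×10^-12 J

For an infinite well E_n = n²h²/(8m_pL²), so E_1 = h²/(8m_pL²) = (6.626×10^-34)²/(8·1.673×10^-27·(2.87×10^-14 m)²) = 3.982×10^-14 J.
Then E_6 = 6²·E_1 = 36·3.982×10^-14 J = 1.43×10^-12 J.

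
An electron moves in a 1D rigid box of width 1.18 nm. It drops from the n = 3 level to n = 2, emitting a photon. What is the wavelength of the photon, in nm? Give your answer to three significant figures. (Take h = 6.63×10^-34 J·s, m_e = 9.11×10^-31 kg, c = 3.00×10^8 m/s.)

λ = 918 nm

E_1 = h²/(8m_eL²) = 4.332×10^-20 J, so ΔE = (3² − 2²)E_1 = 2.166×10^-19 J.
λ = hc/ΔE = (6.63×10^-34·3.00×10^8)/2.166×10^-19 = 9.18×10^-7 m = 918 nm.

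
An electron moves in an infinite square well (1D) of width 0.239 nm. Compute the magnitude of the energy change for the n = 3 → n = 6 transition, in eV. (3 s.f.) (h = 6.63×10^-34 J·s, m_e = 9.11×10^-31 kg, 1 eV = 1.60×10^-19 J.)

|ΔE| = 178 eV

E_1 = h²/(8m_eL²) = 1.056×10^-18 J.
|ΔE| = |3² − 6²|·E_1 = 27·1.056×10^-18 J = 2.851×10^-17 J = 178 eV.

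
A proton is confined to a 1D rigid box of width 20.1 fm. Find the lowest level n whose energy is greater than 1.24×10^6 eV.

n = 2

E_1 = h²/(8m_pL²) = 8.119×10^-14 J = 5.068×10^5 eV.
Need n² > 1.24×10^6/5.068×10^5 = 2.447, i.e. n > 1.564.
The smallest integer satisfying this is n = 2.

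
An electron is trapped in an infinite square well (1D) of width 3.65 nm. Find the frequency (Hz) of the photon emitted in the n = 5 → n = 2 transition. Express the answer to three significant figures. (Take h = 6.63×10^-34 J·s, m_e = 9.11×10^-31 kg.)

f = 1.43×10^14 Hz

E_1 = h²/(8m_eL²) = 4.527×10^-21 J and ΔE = (5² − 2²)E_1 = 9.507×10^-20 J.
f = ΔE/h = 9.507×10^-20/6.63×10^-34 = 1.43×10^14 Hz.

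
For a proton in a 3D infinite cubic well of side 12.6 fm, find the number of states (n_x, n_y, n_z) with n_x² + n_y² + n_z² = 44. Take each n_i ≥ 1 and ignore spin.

degeneracy = 3

The level has n_x² + n_y² + n_z² = 44. The ordered positive-integer solutions are (2, 2, 6), (2, 6, 2), (6, 2, 2).
That gives 3 states.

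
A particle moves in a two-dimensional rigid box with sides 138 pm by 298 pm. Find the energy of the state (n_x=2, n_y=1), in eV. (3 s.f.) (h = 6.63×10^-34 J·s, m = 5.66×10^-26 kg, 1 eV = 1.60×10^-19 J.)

For a 2D rectangular well E = (h²/8m)·Σ n_i²/L_i² = (6.63×10^-34)²/(8·5.66×10^-26) · [2²/(138 pm)² + 1²/(298 pm)²].
Evaluating gives E = 2.148×10^-22 J = 0.00134 eV.

E = 0.00134 eV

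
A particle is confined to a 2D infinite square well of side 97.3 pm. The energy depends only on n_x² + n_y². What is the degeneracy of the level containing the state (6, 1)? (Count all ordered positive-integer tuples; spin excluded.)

degeneracy = 2

The level has n_x² + n_y² = 37. The ordered positive-integer solutions are (1, 6), (6, 1).
That gives 2 states.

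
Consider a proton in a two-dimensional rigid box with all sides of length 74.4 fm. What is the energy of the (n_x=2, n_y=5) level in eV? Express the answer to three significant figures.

E = 1.07×10^6 eV

For a 2D rectangular well E = (h²/8m_p)·Σ n_i²/L_i² = (6.626×10^-34)²/(8·1.673×10^-27) · [2²/(74.4 fm)² + 5²/(74.4 fm)²].
Evaluating gives E = 1.719×10^-13 J = 1.07×10^6 eV.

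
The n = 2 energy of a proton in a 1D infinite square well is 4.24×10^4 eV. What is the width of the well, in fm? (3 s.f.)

L = 139 fm

From E_n = n²h²/(8m_pL²), L = n·h/√(8m_pE_n).
E_2 = 4.24×10^4 eV = 6.792×10^-15 J, so L = 2·6.626×10^-34/√(8·1.673×10^-27·6.792×10^-15) = 1.39×10^-13 m = 139 fm.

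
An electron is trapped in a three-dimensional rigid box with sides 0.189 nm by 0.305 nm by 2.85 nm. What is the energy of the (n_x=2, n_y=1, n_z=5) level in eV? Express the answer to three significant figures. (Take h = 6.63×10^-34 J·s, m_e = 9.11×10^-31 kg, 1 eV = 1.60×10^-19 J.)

For a 3D rectangular well E = (h²/8m_e)·Σ n_i²/L_i² = (6.63×10^-34)²/(8·9.11×10^-31) · [2²/(0.189 nm)² + 1²/(0.305 nm)² + 5²/(2.85 nm)²].
Evaluating gives E = 7.588×10^-18 J = 47.4 eV.

E = 47.4 eV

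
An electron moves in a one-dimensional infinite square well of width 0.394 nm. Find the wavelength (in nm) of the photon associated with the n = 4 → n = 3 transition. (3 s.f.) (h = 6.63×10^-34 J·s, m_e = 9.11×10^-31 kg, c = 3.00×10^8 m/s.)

λ = 73.1 nm

E_1 = h²/(8m_eL²) = 3.885×10^-19 J, so ΔE = (4² − 3²)E_1 = 2.720×10^-18 J.
λ = hc/ΔE = (6.63×10^-34·3.00×10^8)/2.720×10^-18 = 7.31×10^-8 m = 73.1 nm.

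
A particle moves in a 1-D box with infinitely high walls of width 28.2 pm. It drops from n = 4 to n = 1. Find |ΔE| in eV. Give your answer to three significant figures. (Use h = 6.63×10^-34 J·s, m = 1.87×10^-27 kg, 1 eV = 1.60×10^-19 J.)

E_1 = h²/(8mL²) = 3.695×10^-20 J.
|ΔE| = |4² − 1²|·E_1 = 15·3.695×10^-20 J = 5.542×10^-19 J = 3.46 eV.

|ΔE| = 3.46 eV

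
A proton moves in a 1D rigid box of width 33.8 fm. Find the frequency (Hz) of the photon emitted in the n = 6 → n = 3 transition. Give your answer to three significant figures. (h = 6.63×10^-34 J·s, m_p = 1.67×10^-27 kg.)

E_1 = h²/(8m_pL²) = 2.880×10^-14 J and ΔE = (6² − 3²)E_1 = 7.776×10^-13 J.
f = ΔE/h = 7.776×10^-13/6.63×10^-34 = 1.17×10^21 Hz.

f = 1.17×10^21 Hz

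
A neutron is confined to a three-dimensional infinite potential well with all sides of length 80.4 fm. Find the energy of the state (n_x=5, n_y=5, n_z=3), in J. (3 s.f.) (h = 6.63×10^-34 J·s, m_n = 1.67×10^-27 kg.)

For a 3D rectangular well E = (h²/8m_n)·Σ n_i²/L_i² = (6.63×10^-34)²/(8·1.67×10^-27) · [5²/(80.4 fm)² + 5²/(80.4 fm)² + 3²/(80.4 fm)²].
Evaluating gives E = 3.00×10^-13 J.

E = 3.00×10^-13 J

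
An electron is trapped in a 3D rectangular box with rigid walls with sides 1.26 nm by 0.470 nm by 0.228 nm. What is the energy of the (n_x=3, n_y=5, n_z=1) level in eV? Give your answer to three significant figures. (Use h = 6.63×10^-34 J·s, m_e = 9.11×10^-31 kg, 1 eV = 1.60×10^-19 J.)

For a 3D rectangular well E = (h²/8m_e)·Σ n_i²/L_i² = (6.63×10^-34)²/(8·9.11×10^-31) · [3²/(1.26 nm)² + 5²/(0.470 nm)² + 1²/(0.228 nm)²].
Evaluating gives E = 8.328×10^-18 J = 52.1 eV.

E = 52.1 eV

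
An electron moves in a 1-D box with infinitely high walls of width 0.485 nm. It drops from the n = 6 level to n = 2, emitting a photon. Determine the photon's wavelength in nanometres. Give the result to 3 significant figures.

E_1 = h²/(8m_eL²) = 2.561×10^-19 J, so ΔE = (6² − 2²)E_1 = 8.195×10^-18 J.
λ = hc/ΔE = (6.626×10^-34·2.998×10^8)/8.195×10^-18 = 2.42×10^-8 m = 24.2 nm.

λ = 24.2 nm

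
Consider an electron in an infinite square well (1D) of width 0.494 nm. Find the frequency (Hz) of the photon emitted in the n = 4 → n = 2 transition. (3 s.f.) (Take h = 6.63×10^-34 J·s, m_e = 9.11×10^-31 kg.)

f = 4.47×10^15 Hz

E_1 = h²/(8m_eL²) = 2.472×10^-19 J and ΔE = (4² − 2²)E_1 = 2.966×10^-18 J.
f = ΔE/h = 2.966×10^-18/6.63×10^-34 = 4.47×10^15 Hz.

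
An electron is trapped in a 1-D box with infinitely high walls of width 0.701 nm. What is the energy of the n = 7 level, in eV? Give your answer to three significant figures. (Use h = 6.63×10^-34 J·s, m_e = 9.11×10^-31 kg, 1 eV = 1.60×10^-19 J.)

For an infinite well E_n = n²h²/(8m_eL²), so E_1 = h²/(8m_eL²) = (6.63×10^-34)²/(8·9.11×10^-31·(7.01×10^-10 m)²) = 1.227×10^-19 J.
Then E_7 = 7²·E_1 = 49·1.227×10^-19 J = 6.012×10^-18 J.
Converting, E_7 = 6.012×10^-18 J / (1.60×10^-19 J/eV) = 37.6 eV.

E_7 = 37.6 eV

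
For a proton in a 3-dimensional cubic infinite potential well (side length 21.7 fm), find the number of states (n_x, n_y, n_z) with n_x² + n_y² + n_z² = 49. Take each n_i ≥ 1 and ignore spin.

The level has n_x² + n_y² + n_z² = 49. The ordered positive-integer solutions are (2, 3, 6), (2, 6, 3), (3, 2, 6), (3, 6, 2), (6, 2, 3), (6, 3, 2).
That gives 6 states.

degeneracy = 6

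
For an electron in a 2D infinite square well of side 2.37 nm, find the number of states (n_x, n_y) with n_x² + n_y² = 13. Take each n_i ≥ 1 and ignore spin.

The level has n_x² + n_y² = 13. The ordered positive-integer solutions are (2, 3), (3, 2).
That gives 2 states.

degeneracy = 2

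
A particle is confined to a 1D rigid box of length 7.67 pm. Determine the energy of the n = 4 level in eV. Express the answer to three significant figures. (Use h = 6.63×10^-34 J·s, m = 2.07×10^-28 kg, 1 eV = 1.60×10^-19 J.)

For an infinite well E_n = n²h²/(8mL²), so E_1 = h²/(8mL²) = (6.63×10^-34)²/(8·2.07×10^-28·(7.67×10^-12 m)²) = 4.512×10^-18 J.
Then E_4 = 4²·E_1 = 16·4.512×10^-18 J = 7.219×10^-17 J.
Converting, E_4 = 7.219×10^-17 J / (1.60×10^-19 J/eV) = 451 eV.

E_4 = 451 eV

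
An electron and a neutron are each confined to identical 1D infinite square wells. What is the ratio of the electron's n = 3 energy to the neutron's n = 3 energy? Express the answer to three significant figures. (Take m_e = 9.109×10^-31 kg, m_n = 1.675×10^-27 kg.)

E_n ∝ 1/m at fixed n and L, so the ratio is m_n/m_e = 1.675×10^-27/9.109×10^-31 = 1.84×10^3.

1.84×10^3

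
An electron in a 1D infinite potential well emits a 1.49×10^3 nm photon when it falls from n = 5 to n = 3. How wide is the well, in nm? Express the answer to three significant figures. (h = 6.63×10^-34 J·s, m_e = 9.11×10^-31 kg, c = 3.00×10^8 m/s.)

The photon carries ΔE = hc/λ = 6.63×10^-34·3.00×10^8/1.49×10^-6 m = 1.335×10^-19 J.
Since ΔE = (5² − 3²)E_1, E_1 = 8.344×10^-21 J, and L = h/√(8m_eE_1) = 2.69×10^-9 m = 2.69 nm.

L = 2.69 nm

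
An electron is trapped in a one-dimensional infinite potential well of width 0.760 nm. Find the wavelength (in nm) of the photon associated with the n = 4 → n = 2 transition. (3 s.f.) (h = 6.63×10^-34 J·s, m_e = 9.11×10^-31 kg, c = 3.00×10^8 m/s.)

E_1 = h²/(8m_eL²) = 1.044×10^-19 J, so ΔE = (4² − 2²)E_1 = 1.253×10^-18 J.
λ = hc/ΔE = (6.63×10^-34·3.00×10^8)/1.253×10^-18 = 1.59×10^-7 m = 159 nm.

λ = 159 nm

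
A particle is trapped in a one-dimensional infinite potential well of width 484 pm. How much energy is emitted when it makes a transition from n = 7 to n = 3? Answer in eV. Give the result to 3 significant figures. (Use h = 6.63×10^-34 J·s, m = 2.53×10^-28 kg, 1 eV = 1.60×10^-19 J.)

E_1 = h²/(8mL²) = 9.271×10^-22 J.
|ΔE| = |7² − 3²|·E_1 = 40·9.271×10^-22 J = 3.708×10^-20 J = 0.232 eV.

|ΔE| = 0.232 eV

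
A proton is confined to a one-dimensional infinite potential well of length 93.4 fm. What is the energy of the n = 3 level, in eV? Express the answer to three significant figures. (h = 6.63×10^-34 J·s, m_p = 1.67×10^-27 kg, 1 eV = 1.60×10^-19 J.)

E_3 = 2.12×10^5 eV

For an infinite well E_n = n²h²/(8m_pL²), so E_1 = h²/(8m_pL²) = (6.63×10^-34)²/(8·1.67×10^-27·(9.34×10^-14 m)²) = 3.772×10^-15 J.
Then E_3 = 3²·E_1 = 9·3.772×10^-15 J = 3.395×10^-14 J.
Converting, E_3 = 3.395×10^-14 J / (1.60×10^-19 J/eV) = 2.12×10^5 eV.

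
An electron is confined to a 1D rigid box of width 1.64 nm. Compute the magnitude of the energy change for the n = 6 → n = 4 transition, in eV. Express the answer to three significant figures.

|ΔE| = 2.80 eV

E_1 = h²/(8m_eL²) = 2.240×10^-20 J.
|ΔE| = |6² − 4²|·E_1 = 20·2.240×10^-20 J = 4.480×10^-19 J = 2.80 eV.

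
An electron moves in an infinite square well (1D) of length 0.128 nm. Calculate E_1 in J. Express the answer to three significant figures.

For an infinite well E_n = n²h²/(8m_eL²), so E_1 = h²/(8m_eL²) = (6.626×10^-34)²/(8·9.109×10^-31·(1.28×10^-10 m)²) = 3.677×10^-18 J.

E_1 = 3.68×10^-18 J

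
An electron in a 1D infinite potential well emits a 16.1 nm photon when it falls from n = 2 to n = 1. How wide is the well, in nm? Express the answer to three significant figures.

L = 0.121 nm

The photon carries ΔE = hc/λ = 6.626×10^-34·2.998×10^8/1.61×10^-8 m = 1.234×10^-17 J.
Since ΔE = (2² − 1²)E_1, E_1 = 4.113×10^-18 J, and L = h/√(8m_eE_1) = 1.21×10^-10 m = 0.121 nm.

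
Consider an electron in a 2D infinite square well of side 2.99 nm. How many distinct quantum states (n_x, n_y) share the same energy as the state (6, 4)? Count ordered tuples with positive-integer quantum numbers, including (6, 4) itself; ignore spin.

degeneracy = 2

The level has n_x² + n_y² = 52. The ordered positive-integer solutions are (4, 6), (6, 4).
That gives 2 states.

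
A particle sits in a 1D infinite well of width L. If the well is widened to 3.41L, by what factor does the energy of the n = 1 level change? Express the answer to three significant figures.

0.0860

E_n ∝ 1/L², so the energy scales by 1/3.41² = 0.0860.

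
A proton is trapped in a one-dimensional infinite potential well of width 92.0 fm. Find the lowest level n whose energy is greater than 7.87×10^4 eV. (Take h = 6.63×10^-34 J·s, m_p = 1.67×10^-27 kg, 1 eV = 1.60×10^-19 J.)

n = 2

E_1 = h²/(8m_pL²) = 3.887×10^-15 J = 2.429×10^4 eV.
Need n² > 7.87×10^4/2.429×10^4 = 3.240, i.e. n > 1.800.
The smallest integer satisfying this is n = 2.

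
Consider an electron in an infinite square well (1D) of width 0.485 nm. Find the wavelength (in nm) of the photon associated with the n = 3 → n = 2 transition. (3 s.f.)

E_1 = h²/(8m_eL²) = 2.561×10^-19 J, so ΔE = (3² − 2²)E_1 = 1.280×10^-18 J.
λ = hc/ΔE = (6.626×10^-34·2.998×10^8)/1.280×10^-18 = 1.55×10^-7 m = 155 nm.

λ = 155 nm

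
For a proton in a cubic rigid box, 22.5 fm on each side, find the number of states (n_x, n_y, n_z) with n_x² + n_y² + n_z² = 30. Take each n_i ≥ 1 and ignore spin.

The level has n_x² + n_y² + n_z² = 30. The ordered positive-integer solutions are (1, 2, 5), (1, 5, 2), (2, 1, 5), (2, 5, 1), (5, 1, 2), (5, 2, 1).
That gives 6 states.

degeneracy = 6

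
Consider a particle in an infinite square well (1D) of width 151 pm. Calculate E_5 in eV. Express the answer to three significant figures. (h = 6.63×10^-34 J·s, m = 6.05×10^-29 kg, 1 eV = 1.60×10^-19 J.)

E_5 = 6.22 eV

For an infinite well E_n = n²h²/(8mL²), so E_1 = h²/(8mL²) = (6.63×10^-34)²/(8·6.05×10^-29·(1.51×10^-10 m)²) = 3.983×10^-20 J.
Then E_5 = 5²·E_1 = 25·3.983×10^-20 J = 9.958×10^-19 J.
Converting, E_5 = 9.958×10^-19 J / (1.60×10^-19 J/eV) = 6.22 eV.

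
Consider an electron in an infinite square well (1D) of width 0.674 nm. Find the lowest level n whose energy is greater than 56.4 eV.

E_1 = h²/(8m_eL²) = 1.326×10^-19 J = 0.8277 eV.
Need n² > 56.4/0.8277 = 68.14, i.e. n > 8.255.
The smallest integer satisfying this is n = 9.

n = 9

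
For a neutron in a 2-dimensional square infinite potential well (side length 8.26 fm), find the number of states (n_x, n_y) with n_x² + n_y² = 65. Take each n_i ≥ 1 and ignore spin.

The level has n_x² + n_y² = 65. The ordered positive-integer solutions are (1, 8), (4, 7), (7, 4), (8, 1).
That gives 4 states.

degeneracy = 4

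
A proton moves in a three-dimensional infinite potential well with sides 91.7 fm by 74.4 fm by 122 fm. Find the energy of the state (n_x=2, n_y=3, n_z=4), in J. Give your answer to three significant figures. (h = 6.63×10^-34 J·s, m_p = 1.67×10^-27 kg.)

E = 1.05×10^-13 J

For a 3D rectangular well E = (h²/8m_p)·Σ n_i²/L_i² = (6.63×10^-34)²/(8·1.67×10^-27) · [2²/(91.7 fm)² + 3²/(74.4 fm)² + 4²/(122 fm)²].
Evaluating gives E = 1.05×10^-13 J.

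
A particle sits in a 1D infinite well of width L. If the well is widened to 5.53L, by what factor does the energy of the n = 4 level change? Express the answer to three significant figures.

E_n ∝ 1/L², so the energy scales by 1/5.53² = 0.0327.

0.0327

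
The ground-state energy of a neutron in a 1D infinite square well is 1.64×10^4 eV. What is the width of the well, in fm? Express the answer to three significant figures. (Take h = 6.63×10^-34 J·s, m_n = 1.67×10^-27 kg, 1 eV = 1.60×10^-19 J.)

L = 112 fm

From E_n = n²h²/(8m_nL²), L = n·h/√(8m_nE_n).
E_1 = 1.64×10^4 eV = 2.624×10^-15 J, so L = 1·6.63×10^-34/√(8·1.67×10^-27·2.624×10^-15) = 1.12×10^-13 m = 112 fm.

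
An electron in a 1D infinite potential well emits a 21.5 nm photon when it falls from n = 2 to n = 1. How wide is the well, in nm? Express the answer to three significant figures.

L = 0.140 nm

The photon carries ΔE = hc/λ = 6.626×10^-34·2.998×10^8/2.15×10^-8 m = 9.239×10^-18 J.
Since ΔE = (2² − 1²)E_1, E_1 = 3.080×10^-18 J, and L = h/√(8m_eE_1) = 1.40×10^-10 m = 0.140 nm.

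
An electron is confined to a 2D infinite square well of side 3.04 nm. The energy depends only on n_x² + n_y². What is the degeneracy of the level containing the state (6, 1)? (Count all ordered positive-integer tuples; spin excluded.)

The level has n_x² + n_y² = 37. The ordered positive-integer solutions are (1, 6), (6, 1).
That gives 2 states.

degeneracy = 2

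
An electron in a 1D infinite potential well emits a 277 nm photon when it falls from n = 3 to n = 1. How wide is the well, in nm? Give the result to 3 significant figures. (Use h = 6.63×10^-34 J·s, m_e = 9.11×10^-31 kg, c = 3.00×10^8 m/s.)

The photon carries ΔE = hc/λ = 6.63×10^-34·3.00×10^8/2.77×10^-7 m = 7.181×10^-19 J.
Since ΔE = (3² − 1²)E_1, E_1 = 8.976×10^-20 J, and L = h/√(8m_eE_1) = 8.20×10^-10 m = 0.820 nm.

L = 0.820 nm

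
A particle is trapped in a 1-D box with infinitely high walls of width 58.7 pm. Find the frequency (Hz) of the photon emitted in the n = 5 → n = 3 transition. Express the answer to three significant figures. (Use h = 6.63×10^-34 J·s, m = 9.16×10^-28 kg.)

E_1 = h²/(8mL²) = 1.741×10^-20 J and ΔE = (5² − 3²)E_1 = 2.786×10^-19 J.
f = ΔE/h = 2.786×10^-19/6.63×10^-34 = 4.20×10^14 Hz.

f = 4.20×10^14 Hz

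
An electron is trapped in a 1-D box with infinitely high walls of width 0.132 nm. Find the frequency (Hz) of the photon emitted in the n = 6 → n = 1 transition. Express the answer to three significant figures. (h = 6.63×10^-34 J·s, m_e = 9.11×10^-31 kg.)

f = 1.83×10^17 Hz

E_1 = h²/(8m_eL²) = 3.462×10^-18 J and ΔE = (6² − 1²)E_1 = 1.212×10^-16 J.
f = ΔE/h = 1.212×10^-16/6.63×10^-34 = 1.83×10^17 Hz.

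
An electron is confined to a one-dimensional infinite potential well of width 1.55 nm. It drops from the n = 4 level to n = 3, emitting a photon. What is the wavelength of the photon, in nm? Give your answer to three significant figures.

λ = 1.13×10^3 nm

E_1 = h²/(8m_eL²) = 2.508×10^-20 J, so ΔE = (4² − 3²)E_1 = 1.756×10^-19 J.
λ = hc/ΔE = (6.626×10^-34·2.998×10^8)/1.756×10^-19 = 1.13×10^-6 m = 1.13×10^3 nm.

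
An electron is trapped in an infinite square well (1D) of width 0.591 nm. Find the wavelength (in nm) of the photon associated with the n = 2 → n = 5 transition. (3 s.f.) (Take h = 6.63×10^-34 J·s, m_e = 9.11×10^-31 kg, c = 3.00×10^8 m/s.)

E_1 = h²/(8m_eL²) = 1.727×10^-19 J, so ΔE = (5² − 2²)E_1 = 3.627×10^-18 J.
λ = hc/ΔE = (6.63×10^-34·3.00×10^8)/3.627×10^-18 = 5.48×10^-8 m = 54.8 nm.

λ = 54.8 nm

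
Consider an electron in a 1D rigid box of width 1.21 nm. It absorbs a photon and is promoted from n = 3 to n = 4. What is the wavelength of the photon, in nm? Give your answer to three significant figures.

λ = 690 nm

E_1 = h²/(8m_eL²) = 4.115×10^-20 J, so ΔE = (4² − 3²)E_1 = 2.880×10^-19 J.
λ = hc/ΔE = (6.626×10^-34·2.998×10^8)/2.880×10^-19 = 6.90×10^-7 m = 690 nm.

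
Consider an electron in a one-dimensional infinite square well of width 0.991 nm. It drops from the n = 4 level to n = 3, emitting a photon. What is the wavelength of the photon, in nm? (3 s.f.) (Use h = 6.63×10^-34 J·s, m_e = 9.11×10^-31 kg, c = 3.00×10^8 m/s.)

λ = 463 nm

E_1 = h²/(8m_eL²) = 6.141×10^-20 J, so ΔE = (4² − 3²)E_1 = 4.299×10^-19 J.
λ = hc/ΔE = (6.63×10^-34·3.00×10^8)/4.299×10^-19 = 4.63×10^-7 m = 463 nm.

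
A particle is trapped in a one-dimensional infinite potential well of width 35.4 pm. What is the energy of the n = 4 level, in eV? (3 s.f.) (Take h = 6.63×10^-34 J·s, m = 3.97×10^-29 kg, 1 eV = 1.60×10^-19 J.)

For an infinite well E_n = n²h²/(8mL²), so E_1 = h²/(8mL²) = (6.63×10^-34)²/(8·3.97×10^-29·(3.54×10^-11 m)²) = 1.104×10^-18 J.
Then E_4 = 4²·E_1 = 16·1.104×10^-18 J = 1.766×10^-17 J.
Converting, E_4 = 1.766×10^-17 J / (1.60×10^-19 J/eV) = 110 eV.

E_4 = 110 eV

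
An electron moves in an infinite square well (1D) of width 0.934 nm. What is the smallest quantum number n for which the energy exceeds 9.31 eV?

E_1 = h²/(8m_eL²) = 6.906×10^-20 J = 0.4311 eV.
Need n² > 9.31/0.4311 = 21.60, i.e. n > 4.648.
The smallest integer satisfying this is n = 5.

n = 5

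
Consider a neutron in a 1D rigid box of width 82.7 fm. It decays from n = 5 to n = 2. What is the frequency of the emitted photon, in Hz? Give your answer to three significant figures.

f = 1.52×10^20 Hz

E_1 = h²/(8m_nL²) = 4.791×10^-15 J and ΔE = (5² − 2²)E_1 = 1.006×10^-13 J.
f = ΔE/h = 1.006×10^-13/6.626×10^-34 = 1.52×10^20 Hz.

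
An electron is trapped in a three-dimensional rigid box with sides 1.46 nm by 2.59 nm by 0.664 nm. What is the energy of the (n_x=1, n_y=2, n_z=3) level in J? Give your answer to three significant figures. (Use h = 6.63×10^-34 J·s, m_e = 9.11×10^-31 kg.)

For a 3D rectangular well E = (h²/8m_e)·Σ n_i²/L_i² = (6.63×10^-34)²/(8·9.11×10^-31) · [1²/(1.46 nm)² + 2²/(2.59 nm)² + 3²/(0.664 nm)²].
Evaluating gives E = 1.30×10^-18 J.

E = 1.30×10^-18 J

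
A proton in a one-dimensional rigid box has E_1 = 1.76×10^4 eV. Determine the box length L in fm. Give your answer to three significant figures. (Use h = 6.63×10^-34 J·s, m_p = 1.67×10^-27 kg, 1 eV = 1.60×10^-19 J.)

From E_n = n²h²/(8m_pL²), L = n·h/√(8m_pE_n).
E_1 = 1.76×10^4 eV = 2.816×10^-15 J, so L = 1·6.63×10^-34/√(8·1.67×10^-27·2.816×10^-15) = 1.08×10^-13 m = 108 fm.

L = 108 fm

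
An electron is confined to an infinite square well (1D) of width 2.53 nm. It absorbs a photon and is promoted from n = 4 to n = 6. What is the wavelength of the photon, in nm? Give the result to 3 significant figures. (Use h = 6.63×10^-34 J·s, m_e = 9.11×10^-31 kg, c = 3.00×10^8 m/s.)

λ = 1.06×10^3 nm

E_1 = h²/(8m_eL²) = 9.423×10^-21 J, so ΔE = (6² − 4²)E_1 = 1.885×10^-19 J.
λ = hc/ΔE = (6.63×10^-34·3.00×10^8)/1.885×10^-19 = 1.06×10^-6 m = 1.06×10^3 nm.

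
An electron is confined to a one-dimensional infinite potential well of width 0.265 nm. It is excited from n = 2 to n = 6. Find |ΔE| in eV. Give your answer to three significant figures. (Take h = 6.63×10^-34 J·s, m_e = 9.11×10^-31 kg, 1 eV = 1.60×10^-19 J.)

E_1 = h²/(8m_eL²) = 8.589×10^-19 J.
|ΔE| = |2² − 6²|·E_1 = 32·8.589×10^-19 J = 2.748×10^-17 J = 172 eV.

|ΔE| = 172 eV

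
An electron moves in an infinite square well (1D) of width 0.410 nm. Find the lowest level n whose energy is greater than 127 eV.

E_1 = h²/(8m_eL²) = 3.584×10^-19 J = 2.237 eV.
Need n² > 127/2.237 = 56.77, i.e. n > 7.535.
The smallest integer satisfying this is n = 8.

n = 8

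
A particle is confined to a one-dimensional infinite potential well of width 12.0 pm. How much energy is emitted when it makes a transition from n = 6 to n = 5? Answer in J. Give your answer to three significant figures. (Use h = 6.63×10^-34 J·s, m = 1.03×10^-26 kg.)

|ΔE| = 4.08×10^-19 J

E_1 = h²/(8mL²) = 3.705×10^-20 J.
|ΔE| = |6² − 5²|·E_1 = 11·3.705×10^-20 J = 4.08×10^-19 J.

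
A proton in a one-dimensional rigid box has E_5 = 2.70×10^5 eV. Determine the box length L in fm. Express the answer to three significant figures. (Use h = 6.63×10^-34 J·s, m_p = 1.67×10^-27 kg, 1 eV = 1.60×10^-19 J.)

From E_n = n²h²/(8m_pL²), L = n·h/√(8m_pE_n).
E_5 = 2.70×10^5 eV = 4.320×10^-14 J, so L = 5·6.63×10^-34/√(8·1.67×10^-27·4.320×10^-14) = 1.38×10^-13 m = 138 fm.

L = 138 fm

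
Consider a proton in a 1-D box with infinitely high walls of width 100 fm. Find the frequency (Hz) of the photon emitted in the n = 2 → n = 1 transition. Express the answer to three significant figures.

f = 1.49×10^19 Hz

E_1 = h²/(8m_pL²) = 3.280×10^-15 J and ΔE = (2² − 1²)E_1 = 9.840×10^-15 J.
f = ΔE/h = 9.840×10^-15/6.626×10^-34 = 1.49×10^19 Hz.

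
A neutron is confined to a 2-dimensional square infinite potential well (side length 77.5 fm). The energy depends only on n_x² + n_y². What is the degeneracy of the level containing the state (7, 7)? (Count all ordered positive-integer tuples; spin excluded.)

degeneracy = 1

The level has n_x² + n_y² = 98. The ordered positive-integer solutions are (7, 7).
That gives 1 state.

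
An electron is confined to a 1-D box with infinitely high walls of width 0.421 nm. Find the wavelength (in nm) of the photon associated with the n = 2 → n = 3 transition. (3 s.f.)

E_1 = h²/(8m_eL²) = 3.399×10^-19 J, so ΔE = (3² − 2²)E_1 = 1.700×10^-18 J.
λ = hc/ΔE = (6.626×10^-34·2.998×10^8)/1.700×10^-18 = 1.17×10^-7 m = 117 nm.

λ = 117 nm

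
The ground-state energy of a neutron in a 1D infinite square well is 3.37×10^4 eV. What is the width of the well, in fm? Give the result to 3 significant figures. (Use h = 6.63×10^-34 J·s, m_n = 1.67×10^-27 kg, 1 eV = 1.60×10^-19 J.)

L = 78.1 fm

From E_n = n²h²/(8m_nL²), L = n·h/√(8m_nE_n).
E_1 = 3.37×10^4 eV = 5.392×10^-15 J, so L = 1·6.63×10^-34/√(8·1.67×10^-27·5.392×10^-15) = 7.81×10^-14 m = 78.1 fm.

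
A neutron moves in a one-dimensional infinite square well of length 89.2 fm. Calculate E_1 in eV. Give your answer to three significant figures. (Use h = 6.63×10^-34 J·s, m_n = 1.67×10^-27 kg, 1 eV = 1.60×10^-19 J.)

E_1 = 2.58×10^4 eV

For an infinite well E_n = n²h²/(8m_nL²), so E_1 = h²/(8m_nL²) = (6.63×10^-34)²/(8·1.67×10^-27·(8.92×10^-14 m)²) = 4.135×10^-15 J.
Converting, E_1 = 4.135×10^-15 J / (1.60×10^-19 J/eV) = 2.58×10^4 eV.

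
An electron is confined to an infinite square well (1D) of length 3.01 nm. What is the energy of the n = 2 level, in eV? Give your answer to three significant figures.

For an infinite well E_n = n²h²/(8m_eL²), so E_1 = h²/(8m_eL²) = (6.626×10^-34)²/(8·9.109×10^-31·(3.01×10^-9 m)²) = 6.650×10^-21 J.
Then E_2 = 2²·E_1 = 4·6.650×10^-21 J = 2.660×10^-20 J.
Converting, E_2 = 2.660×10^-20 J / (1.602×10^-19 J/eV) = 0.166 eV.

E_2 = 0.166 eV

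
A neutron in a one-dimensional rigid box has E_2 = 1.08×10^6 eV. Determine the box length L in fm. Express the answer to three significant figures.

L = 27.5 fm

From E_n = n²h²/(8m_nL²), L = n·h/√(8m_nE_n).
E_2 = 1.08×10^6 eV = 1.730×10^-13 J, so L = 2·6.626×10^-34/√(8·1.675×10^-27·1.730×10^-13) = 2.75×10^-14 m = 27.5 fm.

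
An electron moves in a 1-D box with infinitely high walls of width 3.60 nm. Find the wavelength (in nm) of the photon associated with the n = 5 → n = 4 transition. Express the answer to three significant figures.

E_1 = h²/(8m_eL²) = 4.649×10^-21 J, so ΔE = (5² − 4²)E_1 = 4.184×10^-20 J.
λ = hc/ΔE = (6.626×10^-34·2.998×10^8)/4.184×10^-20 = 4.75×10^-6 m = 4.75×10^3 nm.

λ = 4.75×10^3 nm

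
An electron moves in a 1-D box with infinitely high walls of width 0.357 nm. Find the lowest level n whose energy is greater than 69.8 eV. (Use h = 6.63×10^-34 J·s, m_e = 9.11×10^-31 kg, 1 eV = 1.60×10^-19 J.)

n = 5

E_1 = h²/(8m_eL²) = 4.732×10^-19 J = 2.958 eV.
Need n² > 69.8/2.958 = 23.60, i.e. n > 4.858.
The smallest integer satisfying this is n = 5.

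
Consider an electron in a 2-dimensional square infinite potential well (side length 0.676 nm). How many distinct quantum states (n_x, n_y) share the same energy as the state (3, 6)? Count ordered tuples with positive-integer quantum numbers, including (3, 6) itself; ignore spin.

The level has n_x² + n_y² = 45. The ordered positive-integer solutions are (3, 6), (6, 3).
That gives 2 states.

degeneracy = 2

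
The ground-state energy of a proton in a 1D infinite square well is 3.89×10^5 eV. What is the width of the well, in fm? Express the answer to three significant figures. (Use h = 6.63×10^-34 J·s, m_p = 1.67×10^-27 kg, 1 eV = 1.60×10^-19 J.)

From E_n = n²h²/(8m_pL²), L = n·h/√(8m_pE_n).
E_1 = 3.89×10^5 eV = 6.224×10^-14 J, so L = 1·6.63×10^-34/√(8·1.67×10^-27·6.224×10^-14) = 2.30×10^-14 m = 23.0 fm.

L = 23.0 fm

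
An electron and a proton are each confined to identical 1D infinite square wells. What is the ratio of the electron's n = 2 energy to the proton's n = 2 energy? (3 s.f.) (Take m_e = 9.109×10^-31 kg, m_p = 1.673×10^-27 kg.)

1.84×10^3

E_n ∝ 1/m at fixed n and L, so the ratio is m_p/m_e = 1.673×10^-27/9.109×10^-31 = 1.84×10^3.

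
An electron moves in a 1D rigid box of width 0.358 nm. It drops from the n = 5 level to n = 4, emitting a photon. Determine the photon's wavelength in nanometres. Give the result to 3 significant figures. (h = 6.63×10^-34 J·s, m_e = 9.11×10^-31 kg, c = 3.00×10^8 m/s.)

E_1 = h²/(8m_eL²) = 4.706×10^-19 J, so ΔE = (5² − 4²)E_1 = 4.235×10^-18 J.
λ = hc/ΔE = (6.63×10^-34·3.00×10^8)/4.235×10^-18 = 4.70×10^-8 m = 47.0 nm.

λ = 47.0 nm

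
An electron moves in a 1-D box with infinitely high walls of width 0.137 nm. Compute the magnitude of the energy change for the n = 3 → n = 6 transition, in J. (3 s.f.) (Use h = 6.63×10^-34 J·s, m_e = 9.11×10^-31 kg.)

E_1 = h²/(8m_eL²) = 3.213×10^-18 J.
|ΔE| = |3² − 6²|·E_1 = 27·3.213×10^-18 J = 8.68×10^-17 J.

|ΔE| = 8.68×10^-17 J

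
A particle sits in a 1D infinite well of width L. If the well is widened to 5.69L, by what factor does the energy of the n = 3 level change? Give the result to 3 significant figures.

0.0309

E_n ∝ 1/L², so the energy scales by 1/5.69² = 0.0309.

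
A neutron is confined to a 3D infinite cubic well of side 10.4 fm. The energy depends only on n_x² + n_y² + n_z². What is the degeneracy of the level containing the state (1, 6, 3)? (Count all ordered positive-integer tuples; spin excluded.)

The level has n_x² + n_y² + n_z² = 46. The ordered positive-integer solutions are (1, 3, 6), (1, 6, 3), (3, 1, 6), (3, 6, 1), (6, 1, 3), (6, 3, 1).
That gives 6 states.

degeneracy = 6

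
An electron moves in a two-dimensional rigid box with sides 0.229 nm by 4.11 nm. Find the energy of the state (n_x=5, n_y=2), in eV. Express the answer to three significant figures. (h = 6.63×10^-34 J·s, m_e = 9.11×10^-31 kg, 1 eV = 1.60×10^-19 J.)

E = 180 eV

For a 2D rectangular well E = (h²/8m_e)·Σ n_i²/L_i² = (6.63×10^-34)²/(8·9.11×10^-31) · [5²/(0.229 nm)² + 2²/(4.11 nm)²].
Evaluating gives E = 2.877×10^-17 J = 180 eV.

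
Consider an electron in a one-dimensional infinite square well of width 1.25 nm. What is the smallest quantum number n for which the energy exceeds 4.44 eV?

E_1 = h²/(8m_eL²) = 3.856×10^-20 J = 0.2407 eV.
Need n² > 4.44/0.2407 = 18.45, i.e. n > 4.295.
The smallest integer satisfying this is n = 5.

n = 5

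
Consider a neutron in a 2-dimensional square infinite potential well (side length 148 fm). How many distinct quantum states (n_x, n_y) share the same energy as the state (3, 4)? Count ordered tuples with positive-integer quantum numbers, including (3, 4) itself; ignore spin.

The level has n_x² + n_y² = 25. The ordered positive-integer solutions are (3, 4), (4, 3).
That gives 2 states.

degeneracy = 2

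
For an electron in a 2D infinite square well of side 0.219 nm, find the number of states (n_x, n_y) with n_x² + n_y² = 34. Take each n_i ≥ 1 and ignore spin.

degeneracy = 2

The level has n_x² + n_y² = 34. The ordered positive-integer solutions are (3, 5), (5, 3).
That gives 2 states.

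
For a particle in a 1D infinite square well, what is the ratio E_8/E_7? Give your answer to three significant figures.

1.31

E_n ∝ n², so E_8/E_7 = 8²/7² = 64/49 = 1.31.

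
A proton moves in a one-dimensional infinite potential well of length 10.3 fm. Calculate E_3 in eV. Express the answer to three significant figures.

For an infinite well E_n = n²h²/(8m_pL²), so E_1 = h²/(8m_pL²) = (6.626×10^-34)²/(8·1.673×10^-27·(1.03×10^-14 m)²) = 3.092×10^-13 J.
Then E_3 = 3²·E_1 = 9·3.092×10^-13 J = 2.783×10^-12 J.
Converting, E_3 = 2.783×10^-12 J / (1.602×10^-19 J/eV) = 1.74×10^7 eV.

E_3 = 1.74×10^7 eV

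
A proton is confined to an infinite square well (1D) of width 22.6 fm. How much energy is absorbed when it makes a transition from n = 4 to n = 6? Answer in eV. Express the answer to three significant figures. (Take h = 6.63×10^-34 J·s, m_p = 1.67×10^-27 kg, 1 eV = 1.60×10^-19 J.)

E_1 = h²/(8m_pL²) = 6.442×10^-14 J.
|ΔE| = |4² − 6²|·E_1 = 20·6.442×10^-14 J = 1.288×10^-12 J = 8.05×10^6 eV.

|ΔE| = 8.05×10^6 eV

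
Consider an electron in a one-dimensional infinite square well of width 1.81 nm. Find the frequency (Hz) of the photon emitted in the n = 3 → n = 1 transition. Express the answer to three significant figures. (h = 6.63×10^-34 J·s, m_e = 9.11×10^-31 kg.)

f = 2.22×10^14 Hz

E_1 = h²/(8m_eL²) = 1.841×10^-20 J and ΔE = (3² − 1²)E_1 = 1.473×10^-19 J.
f = ΔE/h = 1.473×10^-19/6.63×10^-34 = 2.22×10^14 Hz.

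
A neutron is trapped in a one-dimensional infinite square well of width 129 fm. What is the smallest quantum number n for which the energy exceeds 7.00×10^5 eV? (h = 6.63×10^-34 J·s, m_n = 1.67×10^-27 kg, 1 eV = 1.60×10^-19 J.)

n = 8

E_1 = h²/(8m_nL²) = 1.977×10^-15 J = 1.236×10^4 eV.
Need n² > 7.00×10^5/1.236×10^4 = 56.63, i.e. n > 7.525.
The smallest integer satisfying this is n = 8.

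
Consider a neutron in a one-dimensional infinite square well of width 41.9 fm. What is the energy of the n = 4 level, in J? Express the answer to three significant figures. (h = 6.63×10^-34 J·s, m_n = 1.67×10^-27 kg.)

E_4 = 3.00×10^-13 J

For an infinite well E_n = n²h²/(8m_nL²), so E_1 = h²/(8m_nL²) = (6.63×10^-34)²/(8·1.67×10^-27·(4.19×10^-14 m)²) = 1.874×10^-14 J.
Then E_4 = 4²·E_1 = 16·1.874×10^-14 J = 3.00×10^-13 J.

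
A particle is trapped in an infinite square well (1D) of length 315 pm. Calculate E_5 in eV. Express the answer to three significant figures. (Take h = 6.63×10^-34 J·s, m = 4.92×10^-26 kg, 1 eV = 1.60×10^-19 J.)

E_5 = 0.00176 eV

For an infinite well E_n = n²h²/(8mL²), so E_1 = h²/(8mL²) = (6.63×10^-34)²/(8·4.92×10^-26·(3.15×10^-10 m)²) = 1.126×10^-23 J.
Then E_5 = 5²·E_1 = 25·1.126×10^-23 J = 2.815×10^-22 J.
Converting, E_5 = 2.815×10^-22 J / (1.60×10^-19 J/eV) = 0.00176 eV.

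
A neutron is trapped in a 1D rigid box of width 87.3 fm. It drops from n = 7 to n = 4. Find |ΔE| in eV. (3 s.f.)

E_1 = h²/(8m_nL²) = 4.299×10^-15 J.
|ΔE| = |7² − 4²|·E_1 = 33·4.299×10^-15 J = 1.419×10^-13 J = 8.86×10^5 eV.

|ΔE| = 8.86×10^5 eV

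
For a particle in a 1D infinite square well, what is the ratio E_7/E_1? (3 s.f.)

49.0

E_n ∝ n², so E_7/E_1 = 7²/1² = 49/1 = 49.0.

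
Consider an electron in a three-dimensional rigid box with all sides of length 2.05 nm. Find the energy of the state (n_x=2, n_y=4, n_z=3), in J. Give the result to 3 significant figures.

For a 3D rectangular well E = (h²/8m_e)·Σ n_i²/L_i² = (6.626×10^-34)²/(8·9.109×10^-31) · [2²/(2.05 nm)² + 4²/(2.05 nm)² + 3²/(2.05 nm)²].
Evaluating gives E = 4.16×10^-19 J.

E = 4.16×10^-19 J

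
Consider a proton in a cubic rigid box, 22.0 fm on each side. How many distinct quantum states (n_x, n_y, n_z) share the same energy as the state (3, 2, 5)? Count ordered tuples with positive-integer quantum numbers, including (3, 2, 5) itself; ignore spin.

The level has n_x² + n_y² + n_z² = 38. The ordered positive-integer solutions are (1, 1, 6), (1, 6, 1), (2, 3, 5), (2, 5, 3), (3, 2, 5), (3, 5, 2), (5, 2, 3), (5, 3, 2), (6, 1, 1).
That gives 9 states.

degeneracy = 9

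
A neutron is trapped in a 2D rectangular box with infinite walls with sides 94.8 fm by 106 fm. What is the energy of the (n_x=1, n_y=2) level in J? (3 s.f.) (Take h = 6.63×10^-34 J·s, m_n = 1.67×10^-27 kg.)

For a 2D rectangular well E = (h²/8m_n)·Σ n_i²/L_i² = (6.63×10^-34)²/(8·1.67×10^-27) · [1²/(94.8 fm)² + 2²/(106 fm)²].
Evaluating gives E = 1.54×10^-14 J.

E = 1.54×10^-14 J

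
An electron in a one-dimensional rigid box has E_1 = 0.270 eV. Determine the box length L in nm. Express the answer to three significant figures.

L = 1.18 nm

From E_n = n²h²/(8m_eL²), L = n·h/√(8m_eE_n).
E_1 = 0.270 eV = 4.325×10^-20 J, so L = 1·6.626×10^-34/√(8·9.109×10^-31·4.325×10^-20) = 1.18×10^-9 m = 1.18 nm.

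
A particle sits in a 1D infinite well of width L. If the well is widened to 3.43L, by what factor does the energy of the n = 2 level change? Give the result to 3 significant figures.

E_n ∝ 1/L², so the energy scales by 1/3.43² = 0.0850.

0.0850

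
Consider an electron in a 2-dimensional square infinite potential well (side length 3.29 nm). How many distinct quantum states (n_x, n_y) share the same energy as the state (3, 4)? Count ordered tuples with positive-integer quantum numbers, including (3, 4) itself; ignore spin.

degeneracy = 2

The level has n_x² + n_y² = 25. The ordered positive-integer solutions are (3, 4), (4, 3).
That gives 2 states.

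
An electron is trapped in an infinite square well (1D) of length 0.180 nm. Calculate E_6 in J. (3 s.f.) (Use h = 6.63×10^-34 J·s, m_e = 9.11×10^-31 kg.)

E_6 = 6.70×10^-17 J

For an infinite well E_n = n²h²/(8m_eL²), so E_1 = h²/(8m_eL²) = (6.63×10^-34)²/(8·9.11×10^-31·(1.80×10^-10 m)²) = 1.862×10^-18 J.
Then E_6 = 6²·E_1 = 36·1.862×10^-18 J = 6.70×10^-17 J.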